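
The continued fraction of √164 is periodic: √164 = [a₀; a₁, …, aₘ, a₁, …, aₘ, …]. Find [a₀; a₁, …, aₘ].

[12; 1, 4, 6, 4, 1, 24]

a₀ = ⌊√164⌋ = 12.
With m₀=0, d₀=1 and mₖ₊₁ = dₖaₖ − mₖ, dₖ₊₁ = (n − mₖ₊₁²)/dₖ, aₖ₊₁ = ⌊(a₀+mₖ₊₁)/dₖ₊₁⌋:
  k=1: m=12, d=20, a=1
  k=2: m=8, d=5, a=4
  k=3: m=12, d=4, a=6
  k=4: m=12, d=5, a=4
  k=5: m=8, d=20, a=1
  k=6: m=12, d=1, a=24
d=1 and a=2a₀=24 at k=6, so the next step gives (m, d) = (12, 20) again — its k=1 value — and the period has length 6.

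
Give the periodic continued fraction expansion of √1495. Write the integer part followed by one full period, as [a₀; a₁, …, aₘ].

a₀ = ⌊√1495⌋ = 38.

[38; 1, 1, 1, 76]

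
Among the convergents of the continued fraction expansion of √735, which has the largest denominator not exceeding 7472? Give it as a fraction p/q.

119071/4392

√735 = [27; 9, 54, …] (period length 2).
Convergents:
  p_0/q_0 = 27/1
  p_1/q_1 = 244/9
  p_2/q_2 = 13203/487
  p_3/q_3 = 119071/4392
  p_4/q_4 = 6443037/237655
q_3 = 4392 ≤ 7472 < 237655 = q_4, so the answer is 119071/4392.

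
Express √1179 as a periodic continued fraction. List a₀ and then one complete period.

[34; 2, 1, 33, 1, 2, 68]

a₀ = ⌊√1179⌋ = 34.
With m₀=0, d₀=1 and mₖ₊₁ = dₖaₖ − mₖ, dₖ₊₁ = (n − mₖ₊₁²)/dₖ, aₖ₊₁ = ⌊(a₀+mₖ₊₁)/dₖ₊₁⌋:
  k=1: m=34, d=23, a=2
  k=2: m=12, d=45, a=1
  k=3: m=33, d=2, a=33
  k=4: m=33, d=45, a=1
  k=5: m=12, d=23, a=2
  k=6: m=34, d=1, a=68
d=1 and a=2a₀=68 at k=6, so the next step gives (m, d) = (34, 23) again — its k=1 value — and the period has length 6.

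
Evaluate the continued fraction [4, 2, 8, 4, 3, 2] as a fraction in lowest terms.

Using pₖ = aₖpₖ₋₁ + pₖ₋₂ and qₖ = aₖqₖ₋₁ + qₖ₋₂:
  k=0: a=4, p=4, q=1
  k=1: a=2, p=9, q=2
  k=2: a=8, p=76, q=17
  k=3: a=4, p=313, q=70
  k=4: a=3, p=1015, q=227
  k=5: a=2, p=2343, q=524

2343/524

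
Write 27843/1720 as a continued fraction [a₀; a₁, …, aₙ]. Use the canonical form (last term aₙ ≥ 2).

27843 = 16*1720 + 323
1720 = 5*323 + 105
323 = 3*105 + 8
105 = 13*8 + 1
8 = 8*1 + 0  (stop)
So 27843/1720 = [16; 5, 3, 13, 8].

[16; 5, 3, 13, 8]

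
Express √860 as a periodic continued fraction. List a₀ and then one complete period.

a₀ = ⌊√860⌋ = 29.

[29; 3, 14, 3, 58]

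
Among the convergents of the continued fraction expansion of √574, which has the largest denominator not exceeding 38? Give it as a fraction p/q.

575/24

√574 = [23; 1, 22, 1, 46, …] (period length 4).
Convergents:
  p_0/q_0 = 23/1
  p_1/q_1 = 24/1
  p_2/q_2 = 551/23
  p_3/q_3 = 575/24
  p_4/q_4 = 27001/1127
q_3 = 24 ≤ 38 < 1127 = q_4, so the answer is 575/24.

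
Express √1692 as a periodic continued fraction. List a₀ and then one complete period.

[41; 7, 2, 7, 82]

a₀ = ⌊√1692⌋ = 41.
With m₀=0, d₀=1 and mₖ₊₁ = dₖaₖ − mₖ, dₖ₊₁ = (n − mₖ₊₁²)/dₖ, aₖ₊₁ = ⌊(a₀+mₖ₊₁)/dₖ₊₁⌋:
  k=1: m=41, d=11, a=7
  k=2: m=36, d=36, a=2
  k=3: m=36, d=11, a=7
  k=4: m=41, d=1, a=82
d=1 and a=2a₀=82 at k=4, so the next step gives (m, d) = (41, 11) again — its k=1 value — and the period has length 4.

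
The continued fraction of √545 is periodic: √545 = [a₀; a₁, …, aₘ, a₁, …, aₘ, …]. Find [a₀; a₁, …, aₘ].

[23; 2, 1, 8, 1, 2, 46]

a₀ = ⌊√545⌋ = 23.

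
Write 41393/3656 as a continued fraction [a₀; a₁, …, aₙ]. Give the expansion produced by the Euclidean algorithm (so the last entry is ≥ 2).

[11; 3, 9, 2, 2, 2, 10]

41393 = 11·3656 + 1177
3656 = 3·1177 + 125
1177 = 9·125 + 52
125 = 2·52 + 21
52 = 2·21 + 10
21 = 2·10 + 1
10 = 10·1 + 0  (stop)
So 41393/3656 = [11; 3, 9, 2, 2, 2, 10].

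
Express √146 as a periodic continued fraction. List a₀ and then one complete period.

[12; 12, 24]

a₀ = ⌊√146⌋ = 12.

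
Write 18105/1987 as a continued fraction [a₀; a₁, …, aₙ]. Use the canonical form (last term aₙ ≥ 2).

[9; 8, 1, 19, 5, 2]

18105 = 9·1987 + 222
1987 = 8·222 + 211
222 = 1·211 + 11
211 = 19·11 + 2
11 = 5·2 + 1
2 = 2·1 + 0  (stop)
So 18105/1987 = [9; 8, 1, 19, 5, 2].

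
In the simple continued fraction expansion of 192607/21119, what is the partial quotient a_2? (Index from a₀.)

192607 = 9·21119 + 2536   →  a_0 = 9
21119 = 8·2536 + 831   →  a_1 = 8
2536 = 3·831 + 43   →  a_2 = 3

3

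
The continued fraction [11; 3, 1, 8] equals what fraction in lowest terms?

Using pₖ = aₖpₖ₋₁ + pₖ₋₂ and qₖ = aₖqₖ₋₁ + qₖ₋₂:
  k=0: a=11, p=11, q=1
  k=1: a=3, p=34, q=3
  k=2: a=1, p=45, q=4
  k=3: a=8, p=394, q=35

394/35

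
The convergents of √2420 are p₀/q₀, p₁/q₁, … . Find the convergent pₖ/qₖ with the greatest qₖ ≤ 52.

1525/31

√2420 = [49; 5, 5, 1, 18, 1, 5, 5, 98, …] (period length 8).
Convergents:
  p_0/q_0 = 49/1
  p_1/q_1 = 246/5
  p_2/q_2 = 1279/26
  p_3/q_3 = 1525/31
  p_4/q_4 = 28729/584
q_3 = 31 ≤ 52 < 584 = q_4, so the answer is 1525/31.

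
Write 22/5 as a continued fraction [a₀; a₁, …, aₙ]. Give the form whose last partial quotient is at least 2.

22 = 4×5 + 2
5 = 2×2 + 1
2 = 2×1 + 0  (stop)
So 22/5 = [4; 2, 2].

[4; 2, 2]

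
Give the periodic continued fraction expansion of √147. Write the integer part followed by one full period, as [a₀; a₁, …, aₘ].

a₀ = ⌊√147⌋ = 12.
With m₀=0, d₀=1 and mₖ₊₁ = dₖaₖ − mₖ, dₖ₊₁ = (n − mₖ₊₁²)/dₖ, aₖ₊₁ = ⌊(a₀+mₖ₊₁)/dₖ₊₁⌋:
  k=1: m=12, d=3, a=8
  k=2: m=12, d=1, a=24
d=1 and a=2a₀=24 at k=2, so the next step gives (m, d) = (12, 3) again — its k=1 value — and the period has length 2.

[12; 8, 24]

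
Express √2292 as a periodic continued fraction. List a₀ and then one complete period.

a₀ = ⌊√2292⌋ = 47.
With m₀=0, d₀=1 and mₖ₊₁ = dₖaₖ − mₖ, dₖ₊₁ = (n − mₖ₊₁²)/dₖ, aₖ₊₁ = ⌊(a₀+mₖ₊₁)/dₖ₊₁⌋:
  k=1: m=47, d=83, a=1
  k=2: m=36, d=12, a=6
  k=3: m=36, d=83, a=1
  k=4: m=47, d=1, a=94
d=1 and a=2a₀=94 at k=4, so the next step gives (m, d) = (47, 83) again — its k=1 value — and the period has length 4.

[47; 1, 6, 1, 94]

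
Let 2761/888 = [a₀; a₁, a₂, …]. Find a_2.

6

2761 = 3·888 + 97   →  a_0 = 3
888 = 9·97 + 15   →  a_1 = 9
97 = 6·15 + 7   →  a_2 = 6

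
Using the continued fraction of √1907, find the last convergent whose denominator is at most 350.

11485/263

√1907 = [43; 1, 2, 43, 2, 1, 86, …] (period length 6).
Convergents:
  p_0/q_0 = 43/1
  p_1/q_1 = 44/1
  p_2/q_2 = 131/3
  p_3/q_3 = 5677/130
  p_4/q_4 = 11485/263
  p_5/q_5 = 17162/393
q_4 = 263 ≤ 350 < 393 = q_5, so the answer is 11485/263.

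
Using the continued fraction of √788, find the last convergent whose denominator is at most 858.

22036/785

√788 = [28; 14, 56, …] (period length 2).
Convergents:
  p_0/q_0 = 28/1
  p_1/q_1 = 393/14
  p_2/q_2 = 22036/785
  p_3/q_3 = 308897/11004
q_2 = 785 ≤ 858 < 11004 = q_3, so the answer is 22036/785.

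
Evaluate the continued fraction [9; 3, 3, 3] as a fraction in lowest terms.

Using pₖ = aₖpₖ₋₁ + pₖ₋₂ and qₖ = aₖqₖ₋₁ + qₖ₋₂:
  k=0: a=9, p=9, q=1
  k=1: a=3, p=28, q=3
  k=2: a=3, p=93, q=10
  k=3: a=3, p=307, q=33

307/33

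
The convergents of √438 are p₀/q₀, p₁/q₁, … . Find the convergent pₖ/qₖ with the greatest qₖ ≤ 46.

√438 = [20; 1, 12, 1, 40, …] (period length 4).
Convergents:
  p_0/q_0 = 20/1
  p_1/q_1 = 21/1
  p_2/q_2 = 272/13
  p_3/q_3 = 293/14
  p_4/q_4 = 11992/573
q_3 = 14 ≤ 46 < 573 = q_4, so the answer is 293/14.

293/14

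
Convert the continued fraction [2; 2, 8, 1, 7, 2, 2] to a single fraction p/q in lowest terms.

1949/788

Fold from the inside: start with 2/1.
  2 + 1/2 = 5/2
  7 + 2/5 = 37/5
  1 + 5/37 = 42/37
  8 + 37/42 = 373/42
  2 + 42/373 = 788/373
  2 + 373/788 = 1949/788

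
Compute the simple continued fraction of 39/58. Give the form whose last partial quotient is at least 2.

[0; 1, 2, 19]

39 = 0×58 + 39
58 = 1×39 + 19
39 = 2×19 + 1
19 = 19×1 + 0  (stop)
So 39/58 = [0; 1, 2, 19].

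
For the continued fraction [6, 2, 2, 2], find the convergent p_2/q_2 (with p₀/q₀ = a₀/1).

32/5

Using pₖ = aₖpₖ₋₁ + pₖ₋₂, qₖ = aₖqₖ₋₁ + qₖ₋₂ (with p₋₁=1, p₋₂=0, q₋₁=0, q₋₂=1):
  k=0: a=6, p=6, q=1
  k=1: a=2, p=13, q=2
  k=2: a=2, p=32, q=5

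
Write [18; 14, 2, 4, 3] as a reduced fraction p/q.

Fold from the inside: start with 3/1.
  4 + 1/3 = 13/3
  2 + 3/13 = 29/13
  14 + 13/29 = 419/29
  18 + 29/419 = 7571/419

7571/419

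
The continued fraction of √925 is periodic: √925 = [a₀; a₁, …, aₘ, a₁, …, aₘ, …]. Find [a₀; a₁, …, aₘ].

[30; 2, 2, 2, 2, 60]

a₀ = ⌊√925⌋ = 30.
With m₀=0, d₀=1 and mₖ₊₁ = dₖaₖ − mₖ, dₖ₊₁ = (n − mₖ₊₁²)/dₖ, aₖ₊₁ = ⌊(a₀+mₖ₊₁)/dₖ₊₁⌋:
  k=1: m=30, d=25, a=2
  k=2: m=20, d=21, a=2
  k=3: m=22, d=21, a=2
  k=4: m=20, d=25, a=2
  k=5: m=30, d=1, a=60
d=1 and a=2a₀=60 at k=5, so the next step gives (m, d) = (30, 25) again — its k=1 value — and the period has length 5.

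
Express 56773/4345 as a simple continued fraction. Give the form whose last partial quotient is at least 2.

[13; 15, 11, 1, 1, 12]

56773 = 13*4345 + 288
4345 = 15*288 + 25
288 = 11*25 + 13
25 = 1*13 + 12
13 = 1*12 + 1
12 = 12*1 + 0  (stop)
So 56773/4345 = [13; 15, 11, 1, 1, 12].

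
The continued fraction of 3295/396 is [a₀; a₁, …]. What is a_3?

2

3295 = 8·396 + 127   →  a_0 = 8
396 = 3·127 + 15   →  a_1 = 3
127 = 8·15 + 7   →  a_2 = 8
15 = 2·7 + 1   →  a_3 = 2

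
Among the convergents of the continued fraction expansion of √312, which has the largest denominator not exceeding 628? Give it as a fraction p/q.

5617/318

√312 = [17; 1, 1, 1, 34, …] (period length 4).
Convergents:
  p_0/q_0 = 17/1
  p_1/q_1 = 18/1
  p_2/q_2 = 35/2
  p_3/q_3 = 53/3
  p_4/q_4 = 1837/104
  p_5/q_5 = 1890/107
  p_6/q_6 = 3727/211
  p_7/q_7 = 5617/318
  p_8/q_8 = 194705/11023
q_7 = 318 ≤ 628 < 11023 = q_8, so the answer is 5617/318.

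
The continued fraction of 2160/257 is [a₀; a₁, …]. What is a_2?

2160 = 8·257 + 104   →  a_0 = 8
257 = 2·104 + 49   →  a_1 = 2
104 = 2·49 + 6   →  a_2 = 2

2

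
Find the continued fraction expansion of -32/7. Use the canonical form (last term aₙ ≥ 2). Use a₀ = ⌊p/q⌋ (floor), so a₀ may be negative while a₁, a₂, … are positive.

[-5; 2, 3]

-32 = -5*7 + 3
7 = 2*3 + 1
3 = 3*1 + 0  (stop)
So -32/7 = [-5; 2, 3].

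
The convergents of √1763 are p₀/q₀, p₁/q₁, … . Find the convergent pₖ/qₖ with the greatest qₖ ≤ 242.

√1763 = [41; 1, 82, …] (period length 2).
Convergents:
  p_0/q_0 = 41/1
  p_1/q_1 = 42/1
  p_2/q_2 = 3485/83
  p_3/q_3 = 3527/84
  p_4/q_4 = 292699/6971
q_3 = 84 ≤ 242 < 6971 = q_4, so the answer is 3527/84.

3527/84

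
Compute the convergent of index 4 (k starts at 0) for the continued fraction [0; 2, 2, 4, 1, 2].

Using pₖ = aₖpₖ₋₁ + pₖ₋₂, qₖ = aₖqₖ₋₁ + qₖ₋₂ (with p₋₁=1, p₋₂=0, q₋₁=0, q₋₂=1):
  k=0: a=0, p=0, q=1
  k=1: a=2, p=1, q=2
  k=2: a=2, p=2, q=5
  k=3: a=4, p=9, q=22
  k=4: a=1, p=11, q=27

11/27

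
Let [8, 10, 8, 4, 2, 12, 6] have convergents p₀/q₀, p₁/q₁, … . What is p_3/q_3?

2705/334

Using pₖ = aₖpₖ₋₁ + pₖ₋₂, qₖ = aₖqₖ₋₁ + qₖ₋₂ (with p₋₁=1, p₋₂=0, q₋₁=0, q₋₂=1):
  k=0: a=8, p=8, q=1
  k=1: a=10, p=81, q=10
  k=2: a=8, p=656, q=81
  k=3: a=4, p=2705, q=334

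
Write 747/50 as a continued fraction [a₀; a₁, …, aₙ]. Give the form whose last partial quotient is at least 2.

[14; 1, 15, 1, 2]

747 = 14*50 + 47
50 = 1*47 + 3
47 = 15*3 + 2
3 = 1*2 + 1
2 = 2*1 + 0  (stop)
So 747/50 = [14; 1, 15, 1, 2].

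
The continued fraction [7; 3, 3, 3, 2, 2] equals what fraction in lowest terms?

1351/185

Fold from the inside: start with 2/1.
  2 + 1/2 = 5/2
  3 + 2/5 = 17/5
  3 + 5/17 = 56/17
  3 + 17/56 = 185/56
  7 + 56/185 = 1351/185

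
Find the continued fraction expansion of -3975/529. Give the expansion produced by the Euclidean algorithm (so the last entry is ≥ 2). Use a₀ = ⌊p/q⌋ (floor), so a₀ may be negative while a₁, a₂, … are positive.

-3975 = -8·529 + 257
529 = 2·257 + 15
257 = 17·15 + 2
15 = 7·2 + 1
2 = 2·1 + 0  (stop)
So -3975/529 = [-8; 2, 17, 7, 2].

[-8; 2, 17, 7, 2]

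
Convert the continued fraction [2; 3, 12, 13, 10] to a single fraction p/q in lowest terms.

11336/4877

Fold from the inside: start with 10/1.
  13 + 1/10 = 131/10
  12 + 10/131 = 1582/131
  3 + 131/1582 = 4877/1582
  2 + 1582/4877 = 11336/4877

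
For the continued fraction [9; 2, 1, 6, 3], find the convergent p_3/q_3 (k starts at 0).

Using pₖ = aₖpₖ₋₁ + pₖ₋₂, qₖ = aₖqₖ₋₁ + qₖ₋₂ (with p₋₁=1, p₋₂=0, q₋₁=0, q₋₂=1):
  k=0: a=9, p=9, q=1
  k=1: a=2, p=19, q=2
  k=2: a=1, p=28, q=3
  k=3: a=6, p=187, q=20

187/20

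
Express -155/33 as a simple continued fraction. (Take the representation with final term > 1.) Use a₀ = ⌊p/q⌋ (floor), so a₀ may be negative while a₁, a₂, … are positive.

[-5; 3, 3, 3]

-155 = -5*33 + 10
33 = 3*10 + 3
10 = 3*3 + 1
3 = 3*1 + 0  (stop)
So -155/33 = [-5; 3, 3, 3].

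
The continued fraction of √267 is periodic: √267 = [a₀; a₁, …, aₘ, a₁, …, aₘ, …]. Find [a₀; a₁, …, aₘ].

a₀ = ⌊√267⌋ = 16.

[16; 2, 1, 15, 1, 2, 32]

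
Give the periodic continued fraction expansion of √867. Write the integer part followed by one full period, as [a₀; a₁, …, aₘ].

[29; 2, 4, 29, 4, 2, 58]

a₀ = ⌊√867⌋ = 29.
With m₀=0, d₀=1 and mₖ₊₁ = dₖaₖ − mₖ, dₖ₊₁ = (n − mₖ₊₁²)/dₖ, aₖ₊₁ = ⌊(a₀+mₖ₊₁)/dₖ₊₁⌋:
  k=1: m=29, d=26, a=2
  k=2: m=23, d=13, a=4
  k=3: m=29, d=2, a=29
  k=4: m=29, d=13, a=4
  k=5: m=23, d=26, a=2
  k=6: m=29, d=1, a=58
d=1 and a=2a₀=58 at k=6, so the next step gives (m, d) = (29, 26) again — its k=1 value — and the period has length 6.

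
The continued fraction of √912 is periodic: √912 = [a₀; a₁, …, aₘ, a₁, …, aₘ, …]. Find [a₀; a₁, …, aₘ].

[30; 5, 60]

a₀ = ⌊√912⌋ = 30.
With m₀=0, d₀=1 and mₖ₊₁ = dₖaₖ − mₖ, dₖ₊₁ = (n − mₖ₊₁²)/dₖ, aₖ₊₁ = ⌊(a₀+mₖ₊₁)/dₖ₊₁⌋:
  k=1: m=30, d=12, a=5
  k=2: m=30, d=1, a=60
d=1 and a=2a₀=60 at k=2, so the next step gives (m, d) = (30, 12) again — its k=1 value — and the period has length 2.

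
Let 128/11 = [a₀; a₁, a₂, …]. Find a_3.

1

128 = 11·11 + 7   →  a_0 = 11
11 = 1·7 + 4   →  a_1 = 1
7 = 1·4 + 3   →  a_2 = 1
4 = 1·3 + 1   →  a_3 = 1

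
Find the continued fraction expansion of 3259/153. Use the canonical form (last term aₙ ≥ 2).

[21; 3, 3, 15]

3259 = 21*153 + 46
153 = 3*46 + 15
46 = 3*15 + 1
15 = 15*1 + 0  (stop)
So 3259/153 = [21; 3, 3, 15].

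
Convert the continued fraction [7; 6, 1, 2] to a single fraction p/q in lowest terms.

143/20

Using pₖ = aₖpₖ₋₁ + pₖ₋₂ and qₖ = aₖqₖ₋₁ + qₖ₋₂:
  k=0: a=7, p=7, q=1
  k=1: a=6, p=43, q=6
  k=2: a=1, p=50, q=7
  k=3: a=2, p=143, q=20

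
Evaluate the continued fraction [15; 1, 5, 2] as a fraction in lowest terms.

206/13

Using pₖ = aₖpₖ₋₁ + pₖ₋₂ and qₖ = aₖqₖ₋₁ + qₖ₋₂:
  k=0: a=15, p=15, q=1
  k=1: a=1, p=16, q=1
  k=2: a=5, p=95, q=6
  k=3: a=2, p=206, q=13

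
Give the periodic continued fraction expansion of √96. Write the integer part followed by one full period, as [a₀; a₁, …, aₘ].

a₀ = ⌊√96⌋ = 9.
With m₀=0, d₀=1 and mₖ₊₁ = dₖaₖ − mₖ, dₖ₊₁ = (n − mₖ₊₁²)/dₖ, aₖ₊₁ = ⌊(a₀+mₖ₊₁)/dₖ₊₁⌋:
  k=1: m=9, d=15, a=1
  k=2: m=6, d=4, a=3
  k=3: m=6, d=15, a=1
  k=4: m=9, d=1, a=18
d=1 and a=2a₀=18 at k=4, so the next step gives (m, d) = (9, 15) again — its k=1 value — and the period has length 4.

[9; 1, 3, 1, 18]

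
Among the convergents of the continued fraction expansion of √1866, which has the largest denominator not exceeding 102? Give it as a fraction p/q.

3067/71

√1866 = [43; 5, 14, 5, 86, …] (period length 4).
Convergents:
  p_0/q_0 = 43/1
  p_1/q_1 = 216/5
  p_2/q_2 = 3067/71
  p_3/q_3 = 15551/360
q_2 = 71 ≤ 102 < 360 = q_3, so the answer is 3067/71.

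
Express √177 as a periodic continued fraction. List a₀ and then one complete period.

[13; 3, 3, 2, 8, 2, 3, 3, 26]

a₀ = ⌊√177⌋ = 13.
With m₀=0, d₀=1 and mₖ₊₁ = dₖaₖ − mₖ, dₖ₊₁ = (n − mₖ₊₁²)/dₖ, aₖ₊₁ = ⌊(a₀+mₖ₊₁)/dₖ₊₁⌋:
  k=1: m=13, d=8, a=3
  k=2: m=11, d=7, a=3
  k=3: m=10, d=11, a=2
  k=4: m=12, d=3, a=8
  k=5: m=12, d=11, a=2
  k=6: m=10, d=7, a=3
  k=7: m=11, d=8, a=3
  k=8: m=13, d=1, a=26
d=1 and a=2a₀=26 at k=8, so the next step gives (m, d) = (13, 8) again — its k=1 value — and the period has length 8.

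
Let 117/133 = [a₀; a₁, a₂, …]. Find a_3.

117 = 0·133 + 117   →  a_0 = 0
133 = 1·117 + 16   →  a_1 = 1
117 = 7·16 + 5   →  a_2 = 7
16 = 3·5 + 1   →  a_3 = 3

3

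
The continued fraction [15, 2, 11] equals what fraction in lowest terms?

356/23

Fold from the inside: start with 11/1.
  2 + 1/11 = 23/11
  15 + 11/23 = 356/23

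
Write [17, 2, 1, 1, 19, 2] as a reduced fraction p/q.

3497/201

Using pₖ = aₖpₖ₋₁ + pₖ₋₂ and qₖ = aₖqₖ₋₁ + qₖ₋₂:
  k=0: a=17, p=17, q=1
  k=1: a=2, p=35, q=2
  k=2: a=1, p=52, q=3
  k=3: a=1, p=87, q=5
  k=4: a=19, p=1705, q=98
  k=5: a=2, p=3497, q=201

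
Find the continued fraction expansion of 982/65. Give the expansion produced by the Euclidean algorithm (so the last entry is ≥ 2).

982 = 15·65 + 7
65 = 9·7 + 2
7 = 3·2 + 1
2 = 2·1 + 0  (stop)
So 982/65 = [15; 9, 3, 2].

[15; 9, 3, 2]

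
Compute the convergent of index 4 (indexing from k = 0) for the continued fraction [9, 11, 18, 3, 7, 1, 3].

40498/4455

Using pₖ = aₖpₖ₋₁ + pₖ₋₂, qₖ = aₖqₖ₋₁ + qₖ₋₂ (with p₋₁=1, p₋₂=0, q₋₁=0, q₋₂=1):
  k=0: a=9, p=9, q=1
  k=1: a=11, p=100, q=11
  k=2: a=18, p=1809, q=199
  k=3: a=3, p=5527, q=608
  k=4: a=7, p=40498, q=4455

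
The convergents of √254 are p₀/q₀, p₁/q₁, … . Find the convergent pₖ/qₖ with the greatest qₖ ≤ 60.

√254 = [15; 1, 14, 1, 30, …] (period length 4).
Convergents:
  p_0/q_0 = 15/1
  p_1/q_1 = 16/1
  p_2/q_2 = 239/15
  p_3/q_3 = 255/16
  p_4/q_4 = 7889/495
q_3 = 16 ≤ 60 < 495 = q_4, so the answer is 255/16.

255/16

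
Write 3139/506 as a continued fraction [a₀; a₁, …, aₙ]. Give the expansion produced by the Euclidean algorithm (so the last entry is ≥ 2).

3139 = 6*506 + 103
506 = 4*103 + 94
103 = 1*94 + 9
94 = 10*9 + 4
9 = 2*4 + 1
4 = 4*1 + 0  (stop)
So 3139/506 = [6; 4, 1, 10, 2, 4].

[6; 4, 1, 10, 2, 4]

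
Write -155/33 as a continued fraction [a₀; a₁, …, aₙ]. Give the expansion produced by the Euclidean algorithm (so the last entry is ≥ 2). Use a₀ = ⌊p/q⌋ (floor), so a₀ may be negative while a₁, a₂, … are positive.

[-5; 3, 3, 3]

-155 = -5·33 + 10
33 = 3·10 + 3
10 = 3·3 + 1
3 = 3·1 + 0  (stop)
So -155/33 = [-5; 3, 3, 3].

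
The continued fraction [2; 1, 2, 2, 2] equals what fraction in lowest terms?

46/17

Fold from the inside: start with 2/1.
  2 + 1/2 = 5/2
  2 + 2/5 = 12/5
  1 + 5/12 = 17/12
  2 + 12/17 = 46/17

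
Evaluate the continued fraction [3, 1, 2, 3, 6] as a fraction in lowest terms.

Fold from the inside: start with 6/1.
  3 + 1/6 = 19/6
  2 + 6/19 = 44/19
  1 + 19/44 = 63/44
  3 + 44/63 = 233/63

233/63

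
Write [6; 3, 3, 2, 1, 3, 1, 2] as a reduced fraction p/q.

Fold from the inside: start with 2/1.
  1 + 1/2 = 3/2
  3 + 2/3 = 11/3
  1 + 3/11 = 14/11
  2 + 11/14 = 39/14
  3 + 14/39 = 131/39
  3 + 39/131 = 432/131
  6 + 131/432 = 2723/432

2723/432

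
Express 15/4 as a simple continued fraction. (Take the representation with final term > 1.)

15 = 3*4 + 3
4 = 1*3 + 1
3 = 3*1 + 0  (stop)
So 15/4 = [3; 1, 3].

[3; 1, 3]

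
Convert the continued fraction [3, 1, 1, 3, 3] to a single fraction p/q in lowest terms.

Fold from the inside: start with 3/1.
  3 + 1/3 = 10/3
  1 + 3/10 = 13/10
  1 + 10/13 = 23/13
  3 + 13/23 = 82/23

82/23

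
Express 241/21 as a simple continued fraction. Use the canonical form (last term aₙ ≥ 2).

[11; 2, 10]

241 = 11*21 + 10
21 = 2*10 + 1
10 = 10*1 + 0  (stop)
So 241/21 = [11; 2, 10].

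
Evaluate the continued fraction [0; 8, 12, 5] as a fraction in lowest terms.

61/493

Using pₖ = aₖpₖ₋₁ + pₖ₋₂ and qₖ = aₖqₖ₋₁ + qₖ₋₂:
  k=0: a=0, p=0, q=1
  k=1: a=8, p=1, q=8
  k=2: a=12, p=12, q=97
  k=3: a=5, p=61, q=493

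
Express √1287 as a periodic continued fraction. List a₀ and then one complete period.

[35; 1, 6, 1, 70]

a₀ = ⌊√1287⌋ = 35.
With m₀=0, d₀=1 and mₖ₊₁ = dₖaₖ − mₖ, dₖ₊₁ = (n − mₖ₊₁²)/dₖ, aₖ₊₁ = ⌊(a₀+mₖ₊₁)/dₖ₊₁⌋:
  k=1: m=35, d=62, a=1
  k=2: m=27, d=9, a=6
  k=3: m=27, d=62, a=1
  k=4: m=35, d=1, a=70
d=1 and a=2a₀=70 at k=4, so the next step gives (m, d) = (35, 62) again — its k=1 value — and the period has length 4.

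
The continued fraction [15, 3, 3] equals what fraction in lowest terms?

153/10

Fold from the inside: start with 3/1.
  3 + 1/3 = 10/3
  15 + 3/10 = 153/10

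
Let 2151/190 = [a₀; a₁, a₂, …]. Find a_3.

2151 = 11·190 + 61   →  a_0 = 11
190 = 3·61 + 7   →  a_1 = 3
61 = 8·7 + 5   →  a_2 = 8
7 = 1·5 + 2   →  a_3 = 1

1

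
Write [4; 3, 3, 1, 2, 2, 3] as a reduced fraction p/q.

Fold from the inside: start with 3/1.
  2 + 1/3 = 7/3
  2 + 3/7 = 17/7
  1 + 7/17 = 24/17
  3 + 17/24 = 89/24
  3 + 24/89 = 291/89
  4 + 89/291 = 1253/291

1253/291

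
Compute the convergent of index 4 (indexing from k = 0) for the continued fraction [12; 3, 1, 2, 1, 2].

Using pₖ = aₖpₖ₋₁ + pₖ₋₂, qₖ = aₖqₖ₋₁ + qₖ₋₂ (with p₋₁=1, p₋₂=0, q₋₁=0, q₋₂=1):
  k=0: a=12, p=12, q=1
  k=1: a=3, p=37, q=3
  k=2: a=1, p=49, q=4
  k=3: a=2, p=135, q=11
  k=4: a=1, p=184, q=15

184/15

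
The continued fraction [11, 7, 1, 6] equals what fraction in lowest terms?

612/55

Using pₖ = aₖpₖ₋₁ + pₖ₋₂ and qₖ = aₖqₖ₋₁ + qₖ₋₂:
  k=0: a=11, p=11, q=1
  k=1: a=7, p=78, q=7
  k=2: a=1, p=89, q=8
  k=3: a=6, p=612, q=55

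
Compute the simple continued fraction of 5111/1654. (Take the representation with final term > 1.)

5111 = 3×1654 + 149
1654 = 11×149 + 15
149 = 9×15 + 14
15 = 1×14 + 1
14 = 14×1 + 0  (stop)
So 5111/1654 = [3; 11, 9, 1, 14].

[3; 11, 9, 1, 14]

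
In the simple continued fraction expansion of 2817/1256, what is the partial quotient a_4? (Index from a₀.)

8

2817 = 2·1256 + 305   →  a_0 = 2
1256 = 4·305 + 36   →  a_1 = 4
305 = 8·36 + 17   →  a_2 = 8
36 = 2·17 + 2   →  a_3 = 2
17 = 8·2 + 1   →  a_4 = 8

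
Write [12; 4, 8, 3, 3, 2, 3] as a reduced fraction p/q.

Using pₖ = aₖpₖ₋₁ + pₖ₋₂ and qₖ = aₖqₖ₋₁ + qₖ₋₂:
  k=0: a=12, p=12, q=1
  k=1: a=4, p=49, q=4
  k=2: a=8, p=404, q=33
  k=3: a=3, p=1261, q=103
  k=4: a=3, p=4187, q=342
  k=5: a=2, p=9635, q=787
  k=6: a=3, p=33092, q=2703

33092/2703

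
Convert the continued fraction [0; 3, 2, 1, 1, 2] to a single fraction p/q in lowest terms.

13/44

Using pₖ = aₖpₖ₋₁ + pₖ₋₂ and qₖ = aₖqₖ₋₁ + qₖ₋₂:
  k=0: a=0, p=0, q=1
  k=1: a=3, p=1, q=3
  k=2: a=2, p=2, q=7
  k=3: a=1, p=3, q=10
  k=4: a=1, p=5, q=17
  k=5: a=2, p=13, q=44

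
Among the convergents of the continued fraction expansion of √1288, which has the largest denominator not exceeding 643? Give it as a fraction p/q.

22897/638

√1288 = [35; 1, 7, 1, 70, …] (period length 4).
Convergents:
  p_0/q_0 = 35/1
  p_1/q_1 = 36/1
  p_2/q_2 = 287/8
  p_3/q_3 = 323/9
  p_4/q_4 = 22897/638
  p_5/q_5 = 23220/647
q_4 = 638 ≤ 643 < 647 = q_5, so the answer is 22897/638.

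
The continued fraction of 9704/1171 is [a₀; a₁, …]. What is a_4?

3

9704 = 8·1171 + 336   →  a_0 = 8
1171 = 3·336 + 163   →  a_1 = 3
336 = 2·163 + 10   →  a_2 = 2
163 = 16·10 + 3   →  a_3 = 16
10 = 3·3 + 1   →  a_4 = 3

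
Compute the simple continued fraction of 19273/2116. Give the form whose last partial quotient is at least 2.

19273 = 9*2116 + 229
2116 = 9*229 + 55
229 = 4*55 + 9
55 = 6*9 + 1
9 = 9*1 + 0  (stop)
So 19273/2116 = [9; 9, 4, 6, 9].

[9; 9, 4, 6, 9]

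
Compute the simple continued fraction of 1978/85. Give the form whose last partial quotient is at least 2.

1978 = 23·85 + 23
85 = 3·23 + 16
23 = 1·16 + 7
16 = 2·7 + 2
7 = 3·2 + 1
2 = 2·1 + 0  (stop)
So 1978/85 = [23; 3, 1, 2, 3, 2].

[23; 3, 1, 2, 3, 2]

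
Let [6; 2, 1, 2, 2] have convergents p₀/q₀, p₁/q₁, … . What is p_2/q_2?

Using pₖ = aₖpₖ₋₁ + pₖ₋₂, qₖ = aₖqₖ₋₁ + qₖ₋₂ (with p₋₁=1, p₋₂=0, q₋₁=0, q₋₂=1):
  k=0: a=6, p=6, q=1
  k=1: a=2, p=13, q=2
  k=2: a=1, p=19, q=3

19/3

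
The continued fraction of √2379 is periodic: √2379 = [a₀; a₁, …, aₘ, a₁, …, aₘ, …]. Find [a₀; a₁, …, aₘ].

[48; 1, 3, 2, 3, 1, 96]

a₀ = ⌊√2379⌋ = 48.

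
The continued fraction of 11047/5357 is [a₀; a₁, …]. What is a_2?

11047 = 2·5357 + 333   →  a_0 = 2
5357 = 16·333 + 29   →  a_1 = 16
333 = 11·29 + 14   →  a_2 = 11

11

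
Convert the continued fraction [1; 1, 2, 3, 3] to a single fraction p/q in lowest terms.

Using pₖ = aₖpₖ₋₁ + pₖ₋₂ and qₖ = aₖqₖ₋₁ + qₖ₋₂:
  k=0: a=1, p=1, q=1
  k=1: a=1, p=2, q=1
  k=2: a=2, p=5, q=3
  k=3: a=3, p=17, q=10
  k=4: a=3, p=56, q=33

56/33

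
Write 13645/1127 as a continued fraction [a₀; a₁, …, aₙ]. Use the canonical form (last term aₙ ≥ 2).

13645 = 12*1127 + 121
1127 = 9*121 + 38
121 = 3*38 + 7
38 = 5*7 + 3
7 = 2*3 + 1
3 = 3*1 + 0  (stop)
So 13645/1127 = [12; 9, 3, 5, 2, 3].

[12; 9, 3, 5, 2, 3]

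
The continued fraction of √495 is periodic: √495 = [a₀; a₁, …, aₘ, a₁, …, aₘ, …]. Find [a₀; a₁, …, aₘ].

[22; 4, 44]

a₀ = ⌊√495⌋ = 22.
With m₀=0, d₀=1 and mₖ₊₁ = dₖaₖ − mₖ, dₖ₊₁ = (n − mₖ₊₁²)/dₖ, aₖ₊₁ = ⌊(a₀+mₖ₊₁)/dₖ₊₁⌋:
  k=1: m=22, d=11, a=4
  k=2: m=22, d=1, a=44
d=1 and a=2a₀=44 at k=2, so the next step gives (m, d) = (22, 11) again — its k=1 value — and the period has length 2.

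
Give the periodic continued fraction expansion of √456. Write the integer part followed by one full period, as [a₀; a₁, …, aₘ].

a₀ = ⌊√456⌋ = 21.

[21; 2, 1, 4, 1, 2, 42]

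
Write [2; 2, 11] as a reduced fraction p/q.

57/23

Using pₖ = aₖpₖ₋₁ + pₖ₋₂ and qₖ = aₖqₖ₋₁ + qₖ₋₂:
  k=0: a=2, p=2, q=1
  k=1: a=2, p=5, q=2
  k=2: a=11, p=57, q=23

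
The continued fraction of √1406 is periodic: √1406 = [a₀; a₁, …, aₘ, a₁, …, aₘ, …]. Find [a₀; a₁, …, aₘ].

[37; 2, 74]

a₀ = ⌊√1406⌋ = 37.
With m₀=0, d₀=1 and mₖ₊₁ = dₖaₖ − mₖ, dₖ₊₁ = (n − mₖ₊₁²)/dₖ, aₖ₊₁ = ⌊(a₀+mₖ₊₁)/dₖ₊₁⌋:
  k=1: m=37, d=37, a=2
  k=2: m=37, d=1, a=74
d=1 and a=2a₀=74 at k=2, so the next step gives (m, d) = (37, 37) again — its k=1 value — and the period has length 2.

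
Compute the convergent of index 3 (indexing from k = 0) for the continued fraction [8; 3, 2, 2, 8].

Using pₖ = aₖpₖ₋₁ + pₖ₋₂, qₖ = aₖqₖ₋₁ + qₖ₋₂ (with p₋₁=1, p₋₂=0, q₋₁=0, q₋₂=1):
  k=0: a=8, p=8, q=1
  k=1: a=3, p=25, q=3
  k=2: a=2, p=58, q=7
  k=3: a=2, p=141, q=17

141/17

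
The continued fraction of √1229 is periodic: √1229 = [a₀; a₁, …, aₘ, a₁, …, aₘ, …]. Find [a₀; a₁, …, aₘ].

[35; 17, 1, 1, 17, 70]

a₀ = ⌊√1229⌋ = 35.
With m₀=0, d₀=1 and mₖ₊₁ = dₖaₖ − mₖ, dₖ₊₁ = (n − mₖ₊₁²)/dₖ, aₖ₊₁ = ⌊(a₀+mₖ₊₁)/dₖ₊₁⌋:
  k=1: m=35, d=4, a=17
  k=2: m=33, d=35, a=1
  k=3: m=2, d=35, a=1
  k=4: m=33, d=4, a=17
  k=5: m=35, d=1, a=70
d=1 and a=2a₀=70 at k=5, so the next step gives (m, d) = (35, 4) again — its k=1 value — and the period has length 5.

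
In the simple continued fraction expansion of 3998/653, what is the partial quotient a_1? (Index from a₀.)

3998 = 6·653 + 80   →  a_0 = 6
653 = 8·80 + 13   →  a_1 = 8

8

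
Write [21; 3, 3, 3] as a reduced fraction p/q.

703/33

Fold from the inside: start with 3/1.
  3 + 1/3 = 10/3
  3 + 3/10 = 33/10
  21 + 10/33 = 703/33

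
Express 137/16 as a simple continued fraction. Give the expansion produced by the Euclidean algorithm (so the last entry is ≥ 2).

[8; 1, 1, 3, 2]

137 = 8·16 + 9
16 = 1·9 + 7
9 = 1·7 + 2
7 = 3·2 + 1
2 = 2·1 + 0  (stop)
So 137/16 = [8; 1, 1, 3, 2].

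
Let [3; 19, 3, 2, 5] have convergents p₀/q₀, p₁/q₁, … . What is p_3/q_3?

Using pₖ = aₖpₖ₋₁ + pₖ₋₂, qₖ = aₖqₖ₋₁ + qₖ₋₂ (with p₋₁=1, p₋₂=0, q₋₁=0, q₋₂=1):
  k=0: a=3, p=3, q=1
  k=1: a=19, p=58, q=19
  k=2: a=3, p=177, q=58
  k=3: a=2, p=412, q=135

412/135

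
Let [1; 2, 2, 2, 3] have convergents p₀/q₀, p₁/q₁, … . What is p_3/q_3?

17/12

Using pₖ = aₖpₖ₋₁ + pₖ₋₂, qₖ = aₖqₖ₋₁ + qₖ₋₂ (with p₋₁=1, p₋₂=0, q₋₁=0, q₋₂=1):
  k=0: a=1, p=1, q=1
  k=1: a=2, p=3, q=2
  k=2: a=2, p=7, q=5
  k=3: a=2, p=17, q=12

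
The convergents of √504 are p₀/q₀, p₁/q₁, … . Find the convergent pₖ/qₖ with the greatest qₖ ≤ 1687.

√504 = [22; 2, 4, 2, 44, …] (period length 4).
Convergents:
  p_0/q_0 = 22/1
  p_1/q_1 = 45/2
  p_2/q_2 = 202/9
  p_3/q_3 = 449/20
  p_4/q_4 = 19958/889
  p_5/q_5 = 40365/1798
q_4 = 889 ≤ 1687 < 1798 = q_5, so the answer is 19958/889.

19958/889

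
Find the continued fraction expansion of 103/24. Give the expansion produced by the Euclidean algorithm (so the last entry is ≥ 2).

103 = 4·24 + 7
24 = 3·7 + 3
7 = 2·3 + 1
3 = 3·1 + 0  (stop)
So 103/24 = [4; 3, 2, 3].

[4; 3, 2, 3]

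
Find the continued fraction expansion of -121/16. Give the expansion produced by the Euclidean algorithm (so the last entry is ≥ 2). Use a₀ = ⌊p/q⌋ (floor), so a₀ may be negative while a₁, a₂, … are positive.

-121 = -8*16 + 7
16 = 2*7 + 2
7 = 3*2 + 1
2 = 2*1 + 0  (stop)
So -121/16 = [-8; 2, 3, 2].

[-8; 2, 3, 2]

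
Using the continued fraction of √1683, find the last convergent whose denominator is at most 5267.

137965/3363

√1683 = [41; 41, 82, …] (period length 2).
Convergents:
  p_0/q_0 = 41/1
  p_1/q_1 = 1682/41
  p_2/q_2 = 137965/3363
  p_3/q_3 = 5658247/137924
q_2 = 3363 ≤ 5267 < 137924 = q_3, so the answer is 137965/3363.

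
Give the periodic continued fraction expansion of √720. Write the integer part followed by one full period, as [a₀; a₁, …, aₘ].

a₀ = ⌊√720⌋ = 26.
With m₀=0, d₀=1 and mₖ₊₁ = dₖaₖ − mₖ, dₖ₊₁ = (n − mₖ₊₁²)/dₖ, aₖ₊₁ = ⌊(a₀+mₖ₊₁)/dₖ₊₁⌋:
  k=1: m=26, d=44, a=1
  k=2: m=18, d=9, a=4
  k=3: m=18, d=44, a=1
  k=4: m=26, d=1, a=52
d=1 and a=2a₀=52 at k=4, so the next step gives (m, d) = (26, 44) again — its k=1 value — and the period has length 4.

[26; 1, 4, 1, 52]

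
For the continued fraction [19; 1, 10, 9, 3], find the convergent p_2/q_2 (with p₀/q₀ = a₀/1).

219/11

Using pₖ = aₖpₖ₋₁ + pₖ₋₂, qₖ = aₖqₖ₋₁ + qₖ₋₂ (with p₋₁=1, p₋₂=0, q₋₁=0, q₋₂=1):
  k=0: a=19, p=19, q=1
  k=1: a=1, p=20, q=1
  k=2: a=10, p=219, q=11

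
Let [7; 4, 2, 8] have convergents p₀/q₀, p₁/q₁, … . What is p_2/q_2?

Using pₖ = aₖpₖ₋₁ + pₖ₋₂, qₖ = aₖqₖ₋₁ + qₖ₋₂ (with p₋₁=1, p₋₂=0, q₋₁=0, q₋₂=1):
  k=0: a=7, p=7, q=1
  k=1: a=4, p=29, q=4
  k=2: a=2, p=65, q=9

65/9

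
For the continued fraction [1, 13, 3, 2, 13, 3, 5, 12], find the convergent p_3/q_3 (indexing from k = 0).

Using pₖ = aₖpₖ₋₁ + pₖ₋₂, qₖ = aₖqₖ₋₁ + qₖ₋₂ (with p₋₁=1, p₋₂=0, q₋₁=0, q₋₂=1):
  k=0: a=1, p=1, q=1
  k=1: a=13, p=14, q=13
  k=2: a=3, p=43, q=40
  k=3: a=2, p=100, q=93

100/93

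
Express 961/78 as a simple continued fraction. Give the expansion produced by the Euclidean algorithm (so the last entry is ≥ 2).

961 = 12·78 + 25
78 = 3·25 + 3
25 = 8·3 + 1
3 = 3·1 + 0  (stop)
So 961/78 = [12; 3, 8, 3].

[12; 3, 8, 3]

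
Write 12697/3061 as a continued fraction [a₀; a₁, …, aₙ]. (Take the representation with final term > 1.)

[4; 6, 1, 3, 8, 2, 6]

12697 = 4×3061 + 453
3061 = 6×453 + 343
453 = 1×343 + 110
343 = 3×110 + 13
110 = 8×13 + 6
13 = 2×6 + 1
6 = 6×1 + 0  (stop)
So 12697/3061 = [4; 6, 1, 3, 8, 2, 6].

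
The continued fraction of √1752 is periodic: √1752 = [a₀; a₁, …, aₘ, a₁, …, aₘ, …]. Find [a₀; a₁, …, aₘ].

a₀ = ⌊√1752⌋ = 41.
With m₀=0, d₀=1 and mₖ₊₁ = dₖaₖ − mₖ, dₖ₊₁ = (n − mₖ₊₁²)/dₖ, aₖ₊₁ = ⌊(a₀+mₖ₊₁)/dₖ₊₁⌋:
  k=1: m=41, d=71, a=1
  k=2: m=30, d=12, a=5
  k=3: m=30, d=71, a=1
  k=4: m=41, d=1, a=82
d=1 and a=2a₀=82 at k=4, so the next step gives (m, d) = (41, 71) again — its k=1 value — and the period has length 4.

[41; 1, 5, 1, 82]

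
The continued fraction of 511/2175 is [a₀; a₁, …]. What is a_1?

4

511 = 0·2175 + 511   →  a_0 = 0
2175 = 4·511 + 131   →  a_1 = 4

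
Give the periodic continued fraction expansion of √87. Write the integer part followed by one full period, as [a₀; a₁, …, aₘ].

[9; 3, 18]

a₀ = ⌊√87⌋ = 9.
With m₀=0, d₀=1 and mₖ₊₁ = dₖaₖ − mₖ, dₖ₊₁ = (n − mₖ₊₁²)/dₖ, aₖ₊₁ = ⌊(a₀+mₖ₊₁)/dₖ₊₁⌋:
  k=1: m=9, d=6, a=3
  k=2: m=9, d=1, a=18
d=1 and a=2a₀=18 at k=2, so the next step gives (m, d) = (9, 6) again — its k=1 value — and the period has length 2.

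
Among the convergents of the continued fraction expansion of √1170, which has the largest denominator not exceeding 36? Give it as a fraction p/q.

√1170 = [34; 4, 1, 6, 1, 4, 68, …] (period length 6).
Convergents:
  p_0/q_0 = 34/1
  p_1/q_1 = 137/4
  p_2/q_2 = 171/5
  p_3/q_3 = 1163/34
  p_4/q_4 = 1334/39
q_3 = 34 ≤ 36 < 39 = q_4, so the answer is 1163/34.

1163/34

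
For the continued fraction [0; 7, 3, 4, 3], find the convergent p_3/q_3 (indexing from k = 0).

Using pₖ = aₖpₖ₋₁ + pₖ₋₂, qₖ = aₖqₖ₋₁ + qₖ₋₂ (with p₋₁=1, p₋₂=0, q₋₁=0, q₋₂=1):
  k=0: a=0, p=0, q=1
  k=1: a=7, p=1, q=7
  k=2: a=3, p=3, q=22
  k=3: a=4, p=13, q=95

13/95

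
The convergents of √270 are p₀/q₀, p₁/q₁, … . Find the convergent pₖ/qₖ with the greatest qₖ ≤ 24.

115/7

√270 = [16; 2, 3, 6, 3, 2, 32, …] (period length 6).
Convergents:
  p_0/q_0 = 16/1
  p_1/q_1 = 33/2
  p_2/q_2 = 115/7
  p_3/q_3 = 723/44
q_2 = 7 ≤ 24 < 44 = q_3, so the answer is 115/7.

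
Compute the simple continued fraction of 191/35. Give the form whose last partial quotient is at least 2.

191 = 5×35 + 16
35 = 2×16 + 3
16 = 5×3 + 1
3 = 3×1 + 0  (stop)
So 191/35 = [5; 2, 5, 3].

[5; 2, 5, 3]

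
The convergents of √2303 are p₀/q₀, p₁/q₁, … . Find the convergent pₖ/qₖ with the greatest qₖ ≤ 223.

4607/96

√2303 = [47; 1, 94, …] (period length 2).
Convergents:
  p_0/q_0 = 47/1
  p_1/q_1 = 48/1
  p_2/q_2 = 4559/95
  p_3/q_3 = 4607/96
  p_4/q_4 = 437617/9119
q_3 = 96 ≤ 223 < 9119 = q_4, so the answer is 4607/96.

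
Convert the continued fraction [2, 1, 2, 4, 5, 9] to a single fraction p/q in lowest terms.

Using pₖ = aₖpₖ₋₁ + pₖ₋₂ and qₖ = aₖqₖ₋₁ + qₖ₋₂:
  k=0: a=2, p=2, q=1
  k=1: a=1, p=3, q=1
  k=2: a=2, p=8, q=3
  k=3: a=4, p=35, q=13
  k=4: a=5, p=183, q=68
  k=5: a=9, p=1682, q=625

1682/625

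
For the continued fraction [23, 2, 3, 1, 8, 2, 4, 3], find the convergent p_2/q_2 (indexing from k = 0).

164/7

Using pₖ = aₖpₖ₋₁ + pₖ₋₂, qₖ = aₖqₖ₋₁ + qₖ₋₂ (with p₋₁=1, p₋₂=0, q₋₁=0, q₋₂=1):
  k=0: a=23, p=23, q=1
  k=1: a=2, p=47, q=2
  k=2: a=3, p=164, q=7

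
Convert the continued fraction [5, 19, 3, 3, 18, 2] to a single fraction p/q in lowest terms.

Using pₖ = aₖpₖ₋₁ + pₖ₋₂ and qₖ = aₖqₖ₋₁ + qₖ₋₂:
  k=0: a=5, p=5, q=1
  k=1: a=19, p=96, q=19
  k=2: a=3, p=293, q=58
  k=3: a=3, p=975, q=193
  k=4: a=18, p=17843, q=3532
  k=5: a=2, p=36661, q=7257

36661/7257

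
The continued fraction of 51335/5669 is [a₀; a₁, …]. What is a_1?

51335 = 9·5669 + 314   →  a_0 = 9
5669 = 18·314 + 17   →  a_1 = 18

18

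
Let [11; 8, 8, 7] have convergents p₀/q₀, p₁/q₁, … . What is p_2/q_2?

723/65

Using pₖ = aₖpₖ₋₁ + pₖ₋₂, qₖ = aₖqₖ₋₁ + qₖ₋₂ (with p₋₁=1, p₋₂=0, q₋₁=0, q₋₂=1):
  k=0: a=11, p=11, q=1
  k=1: a=8, p=89, q=8
  k=2: a=8, p=723, q=65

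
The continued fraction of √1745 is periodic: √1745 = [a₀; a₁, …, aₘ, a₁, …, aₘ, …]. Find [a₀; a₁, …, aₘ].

a₀ = ⌊√1745⌋ = 41.
With m₀=0, d₀=1 and mₖ₊₁ = dₖaₖ − mₖ, dₖ₊₁ = (n − mₖ₊₁²)/dₖ, aₖ₊₁ = ⌊(a₀+mₖ₊₁)/dₖ₊₁⌋:
  k=1: m=41, d=64, a=1
  k=2: m=23, d=19, a=3
  k=3: m=34, d=31, a=2
  k=4: m=28, d=31, a=2
  k=5: m=34, d=19, a=3
  k=6: m=23, d=64, a=1
  k=7: m=41, d=1, a=82
d=1 and a=2a₀=82 at k=7, so the next step gives (m, d) = (41, 64) again — its k=1 value — and the period has length 7.

[41; 1, 3, 2, 2, 3, 1, 82]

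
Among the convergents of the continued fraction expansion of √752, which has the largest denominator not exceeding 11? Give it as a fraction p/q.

192/7

√752 = [27; 2, 2, 1, 2, 1, 2, 2, 54, …] (period length 8).
Convergents:
  p_0/q_0 = 27/1
  p_1/q_1 = 55/2
  p_2/q_2 = 137/5
  p_3/q_3 = 192/7
  p_4/q_4 = 521/19
q_3 = 7 ≤ 11 < 19 = q_4, so the answer is 192/7.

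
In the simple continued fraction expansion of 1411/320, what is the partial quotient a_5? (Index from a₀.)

1411 = 4·320 + 131   →  a_0 = 4
320 = 2·131 + 58   →  a_1 = 2
131 = 2·58 + 15   →  a_2 = 2
58 = 3·15 + 13   →  a_3 = 3
15 = 1·13 + 2   →  a_4 = 1
13 = 6·2 + 1   →  a_5 = 6

6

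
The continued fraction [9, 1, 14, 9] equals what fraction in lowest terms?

Using pₖ = aₖpₖ₋₁ + pₖ₋₂ and qₖ = aₖqₖ₋₁ + qₖ₋₂:
  k=0: a=9, p=9, q=1
  k=1: a=1, p=10, q=1
  k=2: a=14, p=149, q=15
  k=3: a=9, p=1351, q=136

1351/136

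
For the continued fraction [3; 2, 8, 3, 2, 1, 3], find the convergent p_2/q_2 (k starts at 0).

59/17

Using pₖ = aₖpₖ₋₁ + pₖ₋₂, qₖ = aₖqₖ₋₁ + qₖ₋₂ (with p₋₁=1, p₋₂=0, q₋₁=0, q₋₂=1):
  k=0: a=3, p=3, q=1
  k=1: a=2, p=7, q=2
  k=2: a=8, p=59, q=17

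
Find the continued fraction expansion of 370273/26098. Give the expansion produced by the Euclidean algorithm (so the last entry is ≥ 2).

370273 = 14*26098 + 4901
26098 = 5*4901 + 1593
4901 = 3*1593 + 122
1593 = 13*122 + 7
122 = 17*7 + 3
7 = 2*3 + 1
3 = 3*1 + 0  (stop)
So 370273/26098 = [14; 5, 3, 13, 17, 2, 3].

[14; 5, 3, 13, 17, 2, 3]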